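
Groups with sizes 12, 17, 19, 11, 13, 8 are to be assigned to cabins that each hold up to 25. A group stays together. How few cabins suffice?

Total = 19 + 17 + 13 + 12 + 11 + 8 = 80.
Lower bound: ⌈80/25⌉ = 4 cabins.
A packing using 4 cabins:
  cabin 1: 19 = 19
  cabin 2: 17 + 8 = 25
  cabin 3: 13 + 12 = 25
  cabin 4: 11 = 11
This matches the lower bound, so 4 is optimal.

4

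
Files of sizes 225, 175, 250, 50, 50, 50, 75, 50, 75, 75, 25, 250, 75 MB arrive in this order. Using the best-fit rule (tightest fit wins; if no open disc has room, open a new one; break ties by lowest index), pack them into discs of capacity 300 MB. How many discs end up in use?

5

  225 → disc 1 (new)  [load 225/300]
  175 → disc 2 (new)  [load 175/300]
  250 → disc 3 (new)  [load 250/300]
  50 → disc 3  [load 300/300]
  50 → disc 1  [load 275/300]
  50 → disc 2  [load 225/300]
  75 → disc 2  [load 300/300]
  50 → disc 4 (new)  [load 50/300]
  75 → disc 4  [load 125/300]
  75 → disc 4  [load 200/300]
  25 → disc 1  [load 300/300]
  250 → disc 5 (new)  [load 250/300]
  75 → disc 4  [load 275/300]
5 discs opened.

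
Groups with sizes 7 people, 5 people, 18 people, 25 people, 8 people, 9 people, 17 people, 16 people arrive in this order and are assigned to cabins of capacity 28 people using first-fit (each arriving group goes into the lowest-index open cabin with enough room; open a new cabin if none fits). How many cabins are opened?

5

  7 → cabin 1 (new)  [load 7/28]
  5 → cabin 1  [load 12/28]
  18 → cabin 2 (new)  [load 18/28]
  25 → cabin 3 (new)  [load 25/28]
  8 → cabin 1  [load 20/28]
  9 → cabin 2  [load 27/28]
  17 → cabin 4 (new)  [load 17/28]
  16 → cabin 5 (new)  [load 16/28]
5 cabins opened.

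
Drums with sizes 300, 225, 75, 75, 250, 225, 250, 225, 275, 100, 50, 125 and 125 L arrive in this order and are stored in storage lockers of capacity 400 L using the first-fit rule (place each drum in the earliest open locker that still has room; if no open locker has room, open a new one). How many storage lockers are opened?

7

  300 → locker 1 (new)  [load 300/400]
  225 → locker 2 (new)  [load 225/400]
  75 → locker 1  [load 375/400]
  75 → locker 2  [load 300/400]
  250 → locker 3 (new)  [load 250/400]
  225 → locker 4 (new)  [load 225/400]
  250 → locker 5 (new)  [load 250/400]
  225 → locker 6 (new)  [load 225/400]
  275 → locker 7 (new)  [load 275/400]
  100 → locker 2  [load 400/400]
  50 → locker 3  [load 300/400]
  125 → locker 4  [load 350/400]
  125 → locker 5  [load 375/400]
7 storage lockers opened.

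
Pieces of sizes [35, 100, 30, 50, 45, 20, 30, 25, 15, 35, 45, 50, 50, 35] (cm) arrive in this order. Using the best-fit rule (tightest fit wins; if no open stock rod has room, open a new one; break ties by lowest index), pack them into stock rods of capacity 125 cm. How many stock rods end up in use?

  35 → stock rod 1 (new)  [load 35/125]
  100 → stock rod 2 (new)  [load 100/125]
  30 → stock rod 1  [load 65/125]
  50 → stock rod 1  [load 115/125]
  45 → stock rod 3 (new)  [load 45/125]
  20 → stock rod 2  [load 120/125]
  30 → stock rod 3  [load 75/125]
  25 → stock rod 3  [load 100/125]
  15 → stock rod 3  [load 115/125]
  35 → stock rod 4 (new)  [load 35/125]
  45 → stock rod 4  [load 80/125]
  50 → stock rod 5 (new)  [load 50/125]
  50 → stock rod 5  [load 100/125]
  35 → stock rod 4  [load 115/125]
5 stock rods opened.

5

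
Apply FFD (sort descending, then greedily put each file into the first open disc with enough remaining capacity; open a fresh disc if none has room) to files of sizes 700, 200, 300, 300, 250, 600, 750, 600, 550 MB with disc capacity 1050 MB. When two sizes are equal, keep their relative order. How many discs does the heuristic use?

5

Sorted descending: 750, 700, 600, 600, 550, 300, 300, 250, 200.
  750 → disc 1 (new)  [load 750/1050]
  700 → disc 2 (new)  [load 700/1050]
  600 → disc 3 (new)  [load 600/1050]
  600 → disc 4 (new)  [load 600/1050]
  550 → disc 5 (new)  [load 550/1050]
  300 → disc 1  [load 1050/1050]
  300 → disc 2  [load 1000/1050]
  250 → disc 3  [load 850/1050]
  200 → disc 3  [load 1050/1050]
5 discs opened.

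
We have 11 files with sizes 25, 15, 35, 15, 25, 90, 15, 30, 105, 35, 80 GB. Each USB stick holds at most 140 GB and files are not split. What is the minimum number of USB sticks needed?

4

Total = 105 + 90 + 80 + 35 + 35 + 30 + 25 + 25 + 15 + 15 + 15 = 470 GB.
Lower bound: ⌈470/140⌉ = 4 USB sticks.
A packing using 4 USB sticks:
  USB stick 1: 105 + 35 = 140
  USB stick 2: 90 + 35 + 15 = 140
  USB stick 3: 80 + 30 + 25 = 135
  USB stick 4: 25 + 15 + 15 = 55
This matches the lower bound, so 4 is optimal.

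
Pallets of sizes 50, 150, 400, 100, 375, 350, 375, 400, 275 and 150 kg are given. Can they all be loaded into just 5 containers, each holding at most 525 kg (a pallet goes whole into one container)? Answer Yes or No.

Total = 2625 kg; ⌈2625/525⌉ = 5.
6 pallets each exceed half the capacity and cannot share a container, forcing at least 6 containers.
At least 6 containers are required, but only 5 are allowed.

No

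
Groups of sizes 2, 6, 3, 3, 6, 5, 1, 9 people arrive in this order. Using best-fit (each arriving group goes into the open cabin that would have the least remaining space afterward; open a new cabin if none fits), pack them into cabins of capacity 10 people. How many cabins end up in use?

  2 → cabin 1 (new)  [load 2/10]
  6 → cabin 1  [load 8/10]
  3 → cabin 2 (new)  [load 3/10]
  3 → cabin 2  [load 6/10]
  6 → cabin 3 (new)  [load 6/10]
  5 → cabin 4 (new)  [load 5/10]
  1 → cabin 1  [load 9/10]
  9 → cabin 5 (new)  [load 9/10]
5 cabins opened.

5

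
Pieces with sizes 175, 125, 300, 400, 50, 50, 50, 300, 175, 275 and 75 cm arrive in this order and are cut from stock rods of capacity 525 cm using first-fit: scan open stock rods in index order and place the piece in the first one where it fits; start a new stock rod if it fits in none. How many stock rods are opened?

5

  175 → stock rod 1 (new)  [load 175/525]
  125 → stock rod 1  [load 300/525]
  300 → stock rod 2 (new)  [load 300/525]
  400 → stock rod 3 (new)  [load 400/525]
  50 → stock rod 1  [load 350/525]
  50 → stock rod 1  [load 400/525]
  50 → stock rod 1  [load 450/525]
  300 → stock rod 4 (new)  [load 300/525]
  175 → stock rod 2  [load 475/525]
  275 → stock rod 5 (new)  [load 275/525]
  75 → stock rod 1  [load 525/525]
5 stock rods opened.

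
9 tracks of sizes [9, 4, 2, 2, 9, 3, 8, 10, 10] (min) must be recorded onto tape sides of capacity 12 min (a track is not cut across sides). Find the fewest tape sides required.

5

Total = 10 + 10 + 9 + 9 + 8 + 4 + 3 + 2 + 2 = 57 min.
Lower bound: ⌈57/12⌉ = 5 tape sides.
A packing using 5 tape sides:
  side 1: 10 + 2 = 12
  side 2: 10 + 2 = 12
  side 3: 9 + 3 = 12
  side 4: 9 = 9
  side 5: 8 + 4 = 12
This matches the lower bound, so 5 is optimal.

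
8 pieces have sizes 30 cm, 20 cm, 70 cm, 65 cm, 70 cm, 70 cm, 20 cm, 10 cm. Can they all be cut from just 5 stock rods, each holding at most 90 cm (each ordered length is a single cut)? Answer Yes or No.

A valid assignment using 5 stock rods:
  stock rod 1: 70 + 20 = 90
  stock rod 2: 70 + 20 = 90
  stock rod 3: 70 + 10 = 80
  stock rod 4: 65 = 65
  stock rod 5: 30 = 30
Every load is within 90 cm, so 5 stock rods suffice.

Yes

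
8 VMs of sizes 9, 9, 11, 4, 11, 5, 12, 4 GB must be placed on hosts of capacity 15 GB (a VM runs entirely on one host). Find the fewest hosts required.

Total = 12 + 11 + 11 + 9 + 9 + 5 + 4 + 4 = 65 GB.
Lower bound: ⌈65/15⌉ = 5 hosts.
A packing using 5 hosts:
  host 1: 12 = 12
  host 2: 11 + 4 = 15
  host 3: 11 + 4 = 15
  host 4: 9 + 5 = 14
  host 5: 9 = 9
This matches the lower bound, so 5 is optimal.

5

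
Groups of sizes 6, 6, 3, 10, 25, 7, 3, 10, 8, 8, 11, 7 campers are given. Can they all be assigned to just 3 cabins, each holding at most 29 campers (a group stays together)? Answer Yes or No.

No

Total = 104 campers; ⌈104/29⌉ = 4.
At least 4 cabins are required, but only 3 are allowed.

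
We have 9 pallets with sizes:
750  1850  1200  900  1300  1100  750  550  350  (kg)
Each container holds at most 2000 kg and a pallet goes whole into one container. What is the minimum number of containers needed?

Total = 1850 + 1300 + 1200 + 1100 + 900 + 750 + 750 + 550 + 350 = 8750 kg.
Lower bound: ⌈8750/2000⌉ = 5 containers.
A packing using 5 containers:
  container 1: 1850 = 1850
  container 2: 1300 + 550 = 1850
  container 3: 1200 + 750 = 1950
  container 4: 1100 + 900 = 2000
  container 5: 750 + 350 = 1100
This matches the lower bound, so 5 is optimal.

5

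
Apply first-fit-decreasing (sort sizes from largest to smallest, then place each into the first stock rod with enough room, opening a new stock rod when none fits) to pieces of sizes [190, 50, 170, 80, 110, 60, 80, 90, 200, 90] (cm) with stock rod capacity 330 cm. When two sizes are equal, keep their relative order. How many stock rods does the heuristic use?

4

Sorted descending: 200, 190, 170, 110, 90, 90, 80, 80, 60, 50.
  200 → stock rod 1 (new)  [load 200/330]
  190 → stock rod 2 (new)  [load 190/330]
  170 → stock rod 3 (new)  [load 170/330]
  110 → stock rod 1  [load 310/330]
  90 → stock rod 2  [load 280/330]
  90 → stock rod 3  [load 260/330]
  80 → stock rod 4 (new)  [load 80/330]
  80 → stock rod 4  [load 160/330]
  60 → stock rod 3  [load 320/330]
  50 → stock rod 2  [load 330/330]
4 stock rods opened.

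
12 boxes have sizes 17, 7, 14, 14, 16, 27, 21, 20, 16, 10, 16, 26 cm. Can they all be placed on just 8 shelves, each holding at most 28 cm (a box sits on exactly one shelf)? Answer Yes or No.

Total = 204 cm; ⌈204/28⌉ = 8.
The bound of 8 does not rule out 8, but exhaustive search shows no assignment into 8 shelves of capacity 28 cm exists — the minimum is 9.

No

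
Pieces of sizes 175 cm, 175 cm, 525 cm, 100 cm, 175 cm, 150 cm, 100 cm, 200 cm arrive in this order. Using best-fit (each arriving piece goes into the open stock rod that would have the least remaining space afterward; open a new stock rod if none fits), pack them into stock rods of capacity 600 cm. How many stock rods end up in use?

3

  175 → stock rod 1 (new)  [load 175/600]
  175 → stock rod 1  [load 350/600]
  525 → stock rod 2 (new)  [load 525/600]
  100 → stock rod 1  [load 450/600]
  175 → stock rod 3 (new)  [load 175/600]
  150 → stock rod 1  [load 600/600]
  100 → stock rod 3  [load 275/600]
  200 → stock rod 3  [load 475/600]
3 stock rods opened.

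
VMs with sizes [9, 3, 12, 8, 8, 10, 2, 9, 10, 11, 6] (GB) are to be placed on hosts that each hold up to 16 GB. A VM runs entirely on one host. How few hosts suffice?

Total = 12 + 11 + 10 + 10 + 9 + 9 + 8 + 8 + 6 + 3 + 2 = 88 GB.
Lower bound: ⌈88/16⌉ = 6 hosts.
A packing using 7 hosts:
  host 1: 12 + 3 = 15
  host 2: 11 + 2 = 13
  host 3: 10 + 6 = 16
  host 4: 10 = 10
  host 5: 9 = 9
  host 6: 9 = 9
  host 7: 8 + 8 = 16
No arrangement into 6 hosts stays within capacity, so 7 is optimal.

7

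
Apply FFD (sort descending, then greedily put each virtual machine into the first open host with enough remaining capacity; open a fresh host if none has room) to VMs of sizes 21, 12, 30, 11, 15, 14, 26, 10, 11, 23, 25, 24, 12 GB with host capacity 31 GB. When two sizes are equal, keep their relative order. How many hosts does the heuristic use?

Sorted descending: 30, 26, 25, 24, 23, 21, 15, 14, 12, 12, 11, 11, 10.
  30 → host 1 (new)  [load 30/31]
  26 → host 2 (new)  [load 26/31]
  25 → host 3 (new)  [load 25/31]
  24 → host 4 (new)  [load 24/31]
  23 → host 5 (new)  [load 23/31]
  21 → host 6 (new)  [load 21/31]
  15 → host 7 (new)  [load 15/31]
  14 → host 7  [load 29/31]
  12 → host 8 (new)  [load 12/31]
  12 → host 8  [load 24/31]
  11 → host 9 (new)  [load 11/31]
  11 → host 9  [load 22/31]
  10 → host 6  [load 31/31]
9 hosts opened.

9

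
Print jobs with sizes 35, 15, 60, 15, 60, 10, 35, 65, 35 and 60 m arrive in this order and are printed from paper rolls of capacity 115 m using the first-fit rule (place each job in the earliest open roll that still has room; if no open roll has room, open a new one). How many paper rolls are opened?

  35 → roll 1 (new)  [load 35/115]
  15 → roll 1  [load 50/115]
  60 → roll 1  [load 110/115]
  15 → roll 2 (new)  [load 15/115]
  60 → roll 2  [load 75/115]
  10 → roll 2  [load 85/115]
  35 → roll 3 (new)  [load 35/115]
  65 → roll 3  [load 100/115]
  35 → roll 4 (new)  [load 35/115]
  60 → roll 4  [load 95/115]
4 paper rolls opened.

4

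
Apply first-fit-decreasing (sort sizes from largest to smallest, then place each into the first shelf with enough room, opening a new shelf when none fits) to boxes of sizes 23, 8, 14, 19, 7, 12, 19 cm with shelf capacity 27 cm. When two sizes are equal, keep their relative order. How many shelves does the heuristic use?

4

Sorted descending: 23, 19, 19, 14, 12, 8, 7.
  23 → shelf 1 (new)  [load 23/27]
  19 → shelf 2 (new)  [load 19/27]
  19 → shelf 3 (new)  [load 19/27]
  14 → shelf 4 (new)  [load 14/27]
  12 → shelf 4  [load 26/27]
  8 → shelf 2  [load 27/27]
  7 → shelf 3  [load 26/27]
4 shelves opened.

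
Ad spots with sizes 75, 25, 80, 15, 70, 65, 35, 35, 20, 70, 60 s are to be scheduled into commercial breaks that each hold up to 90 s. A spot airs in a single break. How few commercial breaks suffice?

7

Total = 80 + 75 + 70 + 70 + 65 + 60 + 35 + 35 + 25 + 20 + 15 = 550 s.
Lower bound: ⌈550/90⌉ = 7 commercial breaks.
A packing using 7 commercial breaks:
  break 1: 80 = 80
  break 2: 75 + 15 = 90
  break 3: 70 + 20 = 90
  break 4: 70 = 70
  break 5: 65 + 25 = 90
  break 6: 60 = 60
  break 7: 35 + 35 = 70
This matches the lower bound, so 7 is optimal.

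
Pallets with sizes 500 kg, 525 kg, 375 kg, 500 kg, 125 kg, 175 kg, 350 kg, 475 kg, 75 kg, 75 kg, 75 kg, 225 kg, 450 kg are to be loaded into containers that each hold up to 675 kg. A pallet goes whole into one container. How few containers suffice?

7

Total = 525 + 500 + 500 + 475 + 450 + 375 + 350 + 225 + 175 + 125 + 75 + 75 + 75 = 3925 kg.
Lower bound: ⌈3925/675⌉ = 6 containers.
Also, 7 pallets each exceed 675/2 kg, and no two of those can share a container, so at least 7 containers are needed.
A packing using 7 containers:
  container 1: 525 + 125 = 650
  container 2: 500 + 175 = 675
  container 3: 500 + 75 + 75 = 650
  container 4: 475 + 75 = 550
  container 5: 450 + 225 = 675
  container 6: 375 = 375
  container 7: 350 = 350
This matches the lower bound, so 7 is optimal.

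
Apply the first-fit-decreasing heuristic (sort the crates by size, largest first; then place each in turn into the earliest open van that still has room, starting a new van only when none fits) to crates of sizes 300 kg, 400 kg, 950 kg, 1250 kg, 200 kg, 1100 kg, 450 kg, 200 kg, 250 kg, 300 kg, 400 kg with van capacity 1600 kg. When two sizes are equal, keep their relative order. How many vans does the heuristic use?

4

Sorted descending: 1250, 1100, 950, 450, 400, 400, 300, 300, 250, 200, 200.
  1250 → van 1 (new)  [load 1250/1600]
  1100 → van 2 (new)  [load 1100/1600]
  950 → van 3 (new)  [load 950/1600]
  450 → van 2  [load 1550/1600]
  400 → van 3  [load 1350/1600]
  400 → van 4 (new)  [load 400/1600]
  300 → van 1  [load 1550/1600]
  300 → van 4  [load 700/1600]
  250 → van 3  [load 1600/1600]
  200 → van 4  [load 900/1600]
  200 → van 4  [load 1100/1600]
4 vans opened.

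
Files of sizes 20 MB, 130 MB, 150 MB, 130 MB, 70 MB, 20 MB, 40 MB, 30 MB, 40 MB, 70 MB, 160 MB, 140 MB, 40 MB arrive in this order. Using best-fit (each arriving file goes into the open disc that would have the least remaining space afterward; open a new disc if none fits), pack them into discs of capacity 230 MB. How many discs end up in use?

5

  20 → disc 1 (new)  [load 20/230]
  130 → disc 1  [load 150/230]
  150 → disc 2 (new)  [load 150/230]
  130 → disc 3 (new)  [load 130/230]
  70 → disc 1  [load 220/230]
  20 → disc 2  [load 170/230]
  40 → disc 2  [load 210/230]
  30 → disc 3  [load 160/230]
  40 → disc 3  [load 200/230]
  70 → disc 4 (new)  [load 70/230]
  160 → disc 4  [load 230/230]
  140 → disc 5 (new)  [load 140/230]
  40 → disc 5  [load 180/230]
5 discs opened.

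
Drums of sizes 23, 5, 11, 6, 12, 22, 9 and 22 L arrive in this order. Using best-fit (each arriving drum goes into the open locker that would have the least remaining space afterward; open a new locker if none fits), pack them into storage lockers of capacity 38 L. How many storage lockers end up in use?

  23 → locker 1 (new)  [load 23/38]
  5 → locker 1  [load 28/38]
  11 → locker 2 (new)  [load 11/38]
  6 → locker 1  [load 34/38]
  12 → locker 2  [load 23/38]
  22 → locker 3 (new)  [load 22/38]
  9 → locker 2  [load 32/38]
  22 → locker 4 (new)  [load 22/38]
4 storage lockers opened.

4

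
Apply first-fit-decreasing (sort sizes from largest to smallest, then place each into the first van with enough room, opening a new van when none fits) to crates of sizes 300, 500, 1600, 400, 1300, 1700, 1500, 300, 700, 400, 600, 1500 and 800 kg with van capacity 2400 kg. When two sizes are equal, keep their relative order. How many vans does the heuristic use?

5

Sorted descending: 1700, 1600, 1500, 1500, 1300, 800, 700, 600, 500, 400, 400, 300, 300.
  1700 → van 1 (new)  [load 1700/2400]
  1600 → van 2 (new)  [load 1600/2400]
  1500 → van 3 (new)  [load 1500/2400]
  1500 → van 4 (new)  [load 1500/2400]
  1300 → van 5 (new)  [load 1300/2400]
  800 → van 2  [load 2400/2400]
  700 → van 1  [load 2400/2400]
  600 → van 3  [load 2100/2400]
  500 → van 4  [load 2000/2400]
  400 → van 4  [load 2400/2400]
  400 → van 5  [load 1700/2400]
  300 → van 3  [load 2400/2400]
  300 → van 5  [load 2000/2400]
5 vans opened.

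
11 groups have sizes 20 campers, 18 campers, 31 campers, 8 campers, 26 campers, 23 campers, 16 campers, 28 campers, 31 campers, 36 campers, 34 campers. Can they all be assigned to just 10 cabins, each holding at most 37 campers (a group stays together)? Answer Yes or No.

A valid assignment using 9 cabins:
  cabin 1: 36 = 36
  cabin 2: 34 = 34
  cabin 3: 31 = 31
  cabin 4: 31 = 31
  cabin 5: 28 + 8 = 36
  cabin 6: 26 = 26
  cabin 7: 23 = 23
  cabin 8: 20 + 16 = 36
  cabin 9: 18 = 18
That uses only 9 ≤ 10, so 10 cabins are enough.

Yes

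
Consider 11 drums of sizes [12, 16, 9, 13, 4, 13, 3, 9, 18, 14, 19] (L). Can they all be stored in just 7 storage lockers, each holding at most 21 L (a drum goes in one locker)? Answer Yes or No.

No

Total = 130 L; ⌈130/21⌉ = 7.
The bound of 7 does not rule out 7, but exhaustive search shows no assignment into 7 storage lockers of capacity 21 L exists — the minimum is 8.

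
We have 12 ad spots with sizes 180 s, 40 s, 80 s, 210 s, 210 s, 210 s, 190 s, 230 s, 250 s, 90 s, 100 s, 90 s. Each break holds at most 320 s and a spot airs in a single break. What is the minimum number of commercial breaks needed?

7

Total = 250 + 230 + 210 + 210 + 210 + 190 + 180 + 100 + 90 + 90 + 80 + 40 = 1880 s.
Lower bound: ⌈1880/320⌉ = 6 commercial breaks.
Also, 7 ad spots each exceed 160 s, and no two of those can share a break, so at least 7 commercial breaks are needed.
A packing using 7 commercial breaks:
  break 1: 250 + 40 = 290
  break 2: 230 + 90 = 320
  break 3: 210 + 100 = 310
  break 4: 210 + 90 = 300
  break 5: 210 + 80 = 290
  break 6: 190 = 190
  break 7: 180 = 180
This matches the lower bound, so 7 is optimal.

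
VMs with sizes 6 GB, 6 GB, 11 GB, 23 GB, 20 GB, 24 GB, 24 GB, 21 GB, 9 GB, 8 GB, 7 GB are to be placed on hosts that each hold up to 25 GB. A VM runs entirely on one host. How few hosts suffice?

Total = 24 + 24 + 23 + 21 + 20 + 11 + 9 + 8 + 7 + 6 + 6 = 159 GB.
Lower bound: ⌈159/25⌉ = 7 hosts.
A packing using 7 hosts:
  host 1: 24 = 24
  host 2: 24 = 24
  host 3: 23 = 23
  host 4: 21 = 21
  host 5: 20 = 20
  host 6: 11 + 8 + 6 = 25
  host 7: 9 + 7 + 6 = 22
This matches the lower bound, so 7 is optimal.

7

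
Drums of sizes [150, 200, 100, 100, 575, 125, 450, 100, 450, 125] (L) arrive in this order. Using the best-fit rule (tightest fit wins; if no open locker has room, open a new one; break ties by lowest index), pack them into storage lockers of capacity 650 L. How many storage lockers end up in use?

  150 → locker 1 (new)  [load 150/650]
  200 → locker 1  [load 350/650]
  100 → locker 1  [load 450/650]
  100 → locker 1  [load 550/650]
  575 → locker 2 (new)  [load 575/650]
  125 → locker 3 (new)  [load 125/650]
  450 → locker 3  [load 575/650]
  100 → locker 1  [load 650/650]
  450 → locker 4 (new)  [load 450/650]
  125 → locker 4  [load 575/650]
4 storage lockers opened.

4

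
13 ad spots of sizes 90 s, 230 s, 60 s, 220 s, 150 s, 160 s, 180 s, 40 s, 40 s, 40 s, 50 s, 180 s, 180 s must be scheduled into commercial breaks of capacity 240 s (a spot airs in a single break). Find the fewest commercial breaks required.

Total = 230 + 220 + 180 + 180 + 180 + 160 + 150 + 90 + 60 + 50 + 40 + 40 + 40 = 1620 s.
Lower bound: ⌈1620/240⌉ = 7 commercial breaks.
A packing using 7 commercial breaks:
  break 1: 230 = 230
  break 2: 220 = 220
  break 3: 180 + 60 = 240
  break 4: 180 + 50 = 230
  break 5: 180 + 40 = 220
  break 6: 160 + 40 + 40 = 240
  break 7: 150 + 90 = 240
This matches the lower bound, so 7 is optimal.

7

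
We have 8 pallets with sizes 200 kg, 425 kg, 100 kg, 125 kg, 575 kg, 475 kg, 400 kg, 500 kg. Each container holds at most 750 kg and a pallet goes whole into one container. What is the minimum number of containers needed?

5

Total = 575 + 500 + 475 + 425 + 400 + 200 + 125 + 100 = 2800 kg.
Lower bound: ⌈2800/750⌉ = 4 containers.
Also, 5 pallets each exceed 375 kg, and no two of those can share a container, so at least 5 containers are needed.
A packing using 5 containers:
  container 1: 575 + 125 = 700
  container 2: 500 + 200 = 700
  container 3: 475 + 100 = 575
  container 4: 425 = 425
  container 5: 400 = 400
This matches the lower bound, so 5 is optimal.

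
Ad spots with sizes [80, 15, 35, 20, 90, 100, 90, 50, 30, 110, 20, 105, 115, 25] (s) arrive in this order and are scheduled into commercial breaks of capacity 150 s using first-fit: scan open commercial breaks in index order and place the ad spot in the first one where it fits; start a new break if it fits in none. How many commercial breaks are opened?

  80 → break 1 (new)  [load 80/150]
  15 → break 1  [load 95/150]
  35 → break 1  [load 130/150]
  20 → break 1  [load 150/150]
  90 → break 2 (new)  [load 90/150]
  100 → break 3 (new)  [load 100/150]
  90 → break 4 (new)  [load 90/150]
  50 → break 2  [load 140/150]
  30 → break 3  [load 130/150]
  110 → break 5 (new)  [load 110/150]
  20 → break 3  [load 150/150]
  105 → break 6 (new)  [load 105/150]
  115 → break 7 (new)  [load 115/150]
  25 → break 4  [load 115/150]
7 commercial breaks opened.

7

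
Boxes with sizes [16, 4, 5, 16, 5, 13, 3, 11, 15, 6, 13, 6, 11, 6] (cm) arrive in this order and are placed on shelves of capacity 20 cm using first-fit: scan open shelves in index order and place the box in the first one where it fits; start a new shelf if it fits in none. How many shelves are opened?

  16 → shelf 1 (new)  [load 16/20]
  4 → shelf 1  [load 20/20]
  5 → shelf 2 (new)  [load 5/20]
  16 → shelf 3 (new)  [load 16/20]
  5 → shelf 2  [load 10/20]
  13 → shelf 4 (new)  [load 13/20]
  3 → shelf 2  [load 13/20]
  11 → shelf 5 (new)  [load 11/20]
  15 → shelf 6 (new)  [load 15/20]
  6 → shelf 2  [load 19/20]
  13 → shelf 7 (new)  [load 13/20]
  6 → shelf 4  [load 19/20]
  11 → shelf 8 (new)  [load 11/20]
  6 → shelf 5  [load 17/20]
8 shelves opened.

8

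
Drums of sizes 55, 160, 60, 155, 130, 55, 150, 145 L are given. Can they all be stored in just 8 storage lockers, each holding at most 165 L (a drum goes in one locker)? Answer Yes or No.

Yes

A valid assignment using 7 storage lockers:
  locker 1: 160 = 160
  locker 2: 155 = 155
  locker 3: 150 = 150
  locker 4: 145 = 145
  locker 5: 130 = 130
  locker 6: 60 + 55 = 115
  locker 7: 55 = 55
That uses only 7 ≤ 8, so 8 storage lockers are enough.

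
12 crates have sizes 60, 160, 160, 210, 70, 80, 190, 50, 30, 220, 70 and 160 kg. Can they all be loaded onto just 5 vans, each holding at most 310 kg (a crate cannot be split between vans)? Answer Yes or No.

No

Total = 1460 kg; ⌈1460/310⌉ = 5.
6 crates each exceed half the capacity and cannot share a van, forcing at least 6 vans.
At least 6 vans are required, but only 5 are allowed.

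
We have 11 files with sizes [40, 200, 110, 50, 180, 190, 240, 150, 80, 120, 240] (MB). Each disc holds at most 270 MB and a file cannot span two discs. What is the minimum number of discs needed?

7

Total = 240 + 240 + 200 + 190 + 180 + 150 + 120 + 110 + 80 + 50 + 40 = 1600 MB.
Lower bound: ⌈1600/270⌉ = 6 discs.
A packing using 7 discs:
  disc 1: 240 = 240
  disc 2: 240 = 240
  disc 3: 200 + 50 = 250
  disc 4: 190 + 80 = 270
  disc 5: 180 + 40 = 220
  disc 6: 150 + 120 = 270
  disc 7: 110 = 110
No arrangement into 6 discs stays within capacity, so 7 is optimal.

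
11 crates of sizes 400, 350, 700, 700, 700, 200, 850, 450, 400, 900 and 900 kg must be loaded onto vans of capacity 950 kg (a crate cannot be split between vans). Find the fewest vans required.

Total = 900 + 900 + 850 + 700 + 700 + 700 + 450 + 400 + 400 + 350 + 200 = 6550 kg.
Lower bound: ⌈6550/950⌉ = 7 vans.
A packing using 8 vans:
  van 1: 900 = 900
  van 2: 900 = 900
  van 3: 850 = 850
  van 4: 700 + 200 = 900
  van 5: 700 = 700
  van 6: 700 = 700
  van 7: 450 + 400 = 850
  van 8: 400 + 350 = 750
No arrangement into 7 vans stays within capacity, so 8 is optimal.

8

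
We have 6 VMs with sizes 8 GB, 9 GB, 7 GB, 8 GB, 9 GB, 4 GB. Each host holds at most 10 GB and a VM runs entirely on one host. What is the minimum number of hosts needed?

6

Total = 9 + 9 + 8 + 8 + 7 + 4 = 45 GB.
Lower bound: ⌈45/10⌉ = 5 hosts.
A packing using 6 hosts:
  host 1: 9 = 9
  host 2: 9 = 9
  host 3: 8 = 8
  host 4: 8 = 8
  host 5: 7 = 7
  host 6: 4 = 4
No arrangement into 5 hosts stays within capacity, so 6 is optimal.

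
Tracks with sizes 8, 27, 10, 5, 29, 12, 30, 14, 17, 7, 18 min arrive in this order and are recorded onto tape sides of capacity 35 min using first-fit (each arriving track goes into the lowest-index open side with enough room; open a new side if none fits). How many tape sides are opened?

  8 → side 1 (new)  [load 8/35]
  27 → side 1  [load 35/35]
  10 → side 2 (new)  [load 10/35]
  5 → side 2  [load 15/35]
  29 → side 3 (new)  [load 29/35]
  12 → side 2  [load 27/35]
  30 → side 4 (new)  [load 30/35]
  14 → side 5 (new)  [load 14/35]
  17 → side 5  [load 31/35]
  7 → side 2  [load 34/35]
  18 → side 6 (new)  [load 18/35]
6 tape sides opened.

6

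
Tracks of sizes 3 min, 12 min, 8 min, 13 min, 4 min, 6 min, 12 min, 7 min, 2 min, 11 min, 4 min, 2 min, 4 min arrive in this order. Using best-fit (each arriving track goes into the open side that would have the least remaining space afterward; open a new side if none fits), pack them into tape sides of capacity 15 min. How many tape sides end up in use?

  3 → side 1 (new)  [load 3/15]
  12 → side 1  [load 15/15]
  8 → side 2 (new)  [load 8/15]
  13 → side 3 (new)  [load 13/15]
  4 → side 2  [load 12/15]
  6 → side 4 (new)  [load 6/15]
  12 → side 5 (new)  [load 12/15]
  7 → side 4  [load 13/15]
  2 → side 3  [load 15/15]
  11 → side 6 (new)  [load 11/15]
  4 → side 6  [load 15/15]
  2 → side 4  [load 15/15]
  4 → side 7 (new)  [load 4/15]
7 tape sides opened.

7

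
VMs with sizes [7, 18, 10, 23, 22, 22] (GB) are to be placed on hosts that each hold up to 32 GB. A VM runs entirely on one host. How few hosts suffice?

4

Total = 23 + 22 + 22 + 18 + 10 + 7 = 102 GB.
Lower bound: ⌈102/32⌉ = 4 hosts.
A packing using 4 hosts:
  host 1: 23 + 7 = 30
  host 2: 22 + 10 = 32
  host 3: 22 = 22
  host 4: 18 = 18
This matches the lower bound, so 4 is optimal.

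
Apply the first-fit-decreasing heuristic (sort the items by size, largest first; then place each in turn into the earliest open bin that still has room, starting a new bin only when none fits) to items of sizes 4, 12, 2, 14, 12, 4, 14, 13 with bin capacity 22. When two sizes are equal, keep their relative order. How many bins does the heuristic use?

Sorted descending: 14, 14, 13, 12, 12, 4, 4, 2.
  14 → bin 1 (new)  [load 14/22]
  14 → bin 2 (new)  [load 14/22]
  13 → bin 3 (new)  [load 13/22]
  12 → bin 4 (new)  [load 12/22]
  12 → bin 5 (new)  [load 12/22]
  4 → bin 1  [load 18/22]
  4 → bin 1  [load 22/22]
  2 → bin 2  [load 16/22]
5 bins opened.

5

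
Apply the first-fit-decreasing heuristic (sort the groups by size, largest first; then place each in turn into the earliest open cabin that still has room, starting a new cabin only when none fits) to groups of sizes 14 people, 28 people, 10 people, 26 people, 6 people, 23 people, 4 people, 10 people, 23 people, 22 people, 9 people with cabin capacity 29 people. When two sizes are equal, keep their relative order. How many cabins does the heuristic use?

Sorted descending: 28, 26, 23, 23, 22, 14, 10, 10, 9, 6, 4.
  28 → cabin 1 (new)  [load 28/29]
  26 → cabin 2 (new)  [load 26/29]
  23 → cabin 3 (new)  [load 23/29]
  23 → cabin 4 (new)  [load 23/29]
  22 → cabin 5 (new)  [load 22/29]
  14 → cabin 6 (new)  [load 14/29]
  10 → cabin 6  [load 24/29]
  10 → cabin 7 (new)  [load 10/29]
  9 → cabin 7  [load 19/29]
  6 → cabin 3  [load 29/29]
  4 → cabin 4  [load 27/29]
7 cabins opened.

7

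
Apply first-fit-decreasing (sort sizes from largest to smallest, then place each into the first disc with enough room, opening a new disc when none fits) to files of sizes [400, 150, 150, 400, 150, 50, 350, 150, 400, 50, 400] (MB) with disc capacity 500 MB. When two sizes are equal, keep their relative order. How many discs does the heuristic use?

Sorted descending: 400, 400, 400, 400, 350, 150, 150, 150, 150, 50, 50.
  400 → disc 1 (new)  [load 400/500]
  400 → disc 2 (new)  [load 400/500]
  400 → disc 3 (new)  [load 400/500]
  400 → disc 4 (new)  [load 400/500]
  350 → disc 5 (new)  [load 350/500]
  150 → disc 5  [load 500/500]
  150 → disc 6 (new)  [load 150/500]
  150 → disc 6  [load 300/500]
  150 → disc 6  [load 450/500]
  50 → disc 1  [load 450/500]
  50 → disc 1  [load 500/500]
6 discs opened.

6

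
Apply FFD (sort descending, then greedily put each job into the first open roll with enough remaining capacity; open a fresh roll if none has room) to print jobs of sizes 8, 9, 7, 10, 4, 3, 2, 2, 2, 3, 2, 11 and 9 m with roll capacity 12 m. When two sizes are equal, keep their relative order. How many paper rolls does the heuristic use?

7

Sorted descending: 11, 10, 9, 9, 8, 7, 4, 3, 3, 2, 2, 2, 2.
  11 → roll 1 (new)  [load 11/12]
  10 → roll 2 (new)  [load 10/12]
  9 → roll 3 (new)  [load 9/12]
  9 → roll 4 (new)  [load 9/12]
  8 → roll 5 (new)  [load 8/12]
  7 → roll 6 (new)  [load 7/12]
  4 → roll 5  [load 12/12]
  3 → roll 3  [load 12/12]
  3 → roll 4  [load 12/12]
  2 → roll 2  [load 12/12]
  2 → roll 6  [load 9/12]
  2 → roll 6  [load 11/12]
  2 → roll 7 (new)  [load 2/12]
7 paper rolls opened.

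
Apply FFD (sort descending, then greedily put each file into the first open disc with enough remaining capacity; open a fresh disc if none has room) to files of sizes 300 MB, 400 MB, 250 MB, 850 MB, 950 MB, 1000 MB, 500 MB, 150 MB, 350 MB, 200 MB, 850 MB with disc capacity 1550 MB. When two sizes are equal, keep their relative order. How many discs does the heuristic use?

Sorted descending: 1000, 950, 850, 850, 500, 400, 350, 300, 250, 200, 150.
  1000 → disc 1 (new)  [load 1000/1550]
  950 → disc 2 (new)  [load 950/1550]
  850 → disc 3 (new)  [load 850/1550]
  850 → disc 4 (new)  [load 850/1550]
  500 → disc 1  [load 1500/1550]
  400 → disc 2  [load 1350/1550]
  350 → disc 3  [load 1200/1550]
  300 → disc 3  [load 1500/1550]
  250 → disc 4  [load 1100/1550]
  200 → disc 2  [load 1550/1550]
  150 → disc 4  [load 1250/1550]
4 discs opened.

4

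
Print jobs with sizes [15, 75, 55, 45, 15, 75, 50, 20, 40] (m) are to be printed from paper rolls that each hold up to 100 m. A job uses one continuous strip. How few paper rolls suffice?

Total = 75 + 75 + 55 + 50 + 45 + 40 + 20 + 15 + 15 = 390 m.
Lower bound: ⌈390/100⌉ = 4 paper rolls.
A packing using 5 paper rolls:
  roll 1: 75 + 20 = 95
  roll 2: 75 + 15 = 90
  roll 3: 55 + 45 = 100
  roll 4: 50 + 40 = 90
  roll 5: 15 = 15
No arrangement into 4 paper rolls stays within capacity, so 5 is optimal.

5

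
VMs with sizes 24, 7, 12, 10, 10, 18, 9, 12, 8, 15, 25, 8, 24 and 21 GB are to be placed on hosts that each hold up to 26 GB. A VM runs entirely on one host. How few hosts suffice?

Total = 25 + 24 + 24 + 21 + 18 + 15 + 12 + 12 + 10 + 10 + 9 + 8 + 8 + 7 = 203 GB.
Lower bound: ⌈203/26⌉ = 8 hosts.
A packing using 9 hosts:
  host 1: 25 = 25
  host 2: 24 = 24
  host 3: 24 = 24
  host 4: 21 = 21
  host 5: 18 + 8 = 26
  host 6: 15 + 10 = 25
  host 7: 12 + 12 = 24
  host 8: 10 + 9 + 7 = 26
  host 9: 8 = 8
No arrangement into 8 hosts stays within capacity, so 9 is optimal.

9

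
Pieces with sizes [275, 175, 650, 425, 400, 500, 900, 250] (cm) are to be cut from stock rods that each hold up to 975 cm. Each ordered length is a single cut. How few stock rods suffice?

4

Total = 900 + 650 + 500 + 425 + 400 + 275 + 250 + 175 = 3575 cm.
Lower bound: ⌈3575/975⌉ = 4 stock rods.
A packing using 4 stock rods:
  stock rod 1: 900 = 900
  stock rod 2: 650 + 275 = 925
  stock rod 3: 500 + 425 = 925
  stock rod 4: 400 + 250 + 175 = 825
This matches the lower bound, so 4 is optimal.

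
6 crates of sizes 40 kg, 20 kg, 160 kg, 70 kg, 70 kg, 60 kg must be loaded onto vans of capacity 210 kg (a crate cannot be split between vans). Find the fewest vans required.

3

Total = 160 + 70 + 70 + 60 + 40 + 20 = 420 kg.
Lower bound: ⌈420/210⌉ = 2 vans.
A packing using 3 vans:
  van 1: 160 + 40 = 200
  van 2: 70 + 70 + 60 = 200
  van 3: 20 = 20
No arrangement into 2 vans stays within capacity, so 3 is optimal.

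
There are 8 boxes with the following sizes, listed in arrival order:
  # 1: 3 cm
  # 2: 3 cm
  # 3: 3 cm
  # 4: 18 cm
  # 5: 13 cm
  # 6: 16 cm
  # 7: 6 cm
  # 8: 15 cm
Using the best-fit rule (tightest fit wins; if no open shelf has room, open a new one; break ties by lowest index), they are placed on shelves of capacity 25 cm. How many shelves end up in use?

4

  3 → shelf 1 (new)  [load 3/25]
  3 → shelf 1  [load 6/25]
  3 → shelf 1  [load 9/25]
  18 → shelf 2 (new)  [load 18/25]
  13 → shelf 1  [load 22/25]
  16 → shelf 3 (new)  [load 16/25]
  6 → shelf 2  [load 24/25]
  15 → shelf 4 (new)  [load 15/25]
4 shelves opened.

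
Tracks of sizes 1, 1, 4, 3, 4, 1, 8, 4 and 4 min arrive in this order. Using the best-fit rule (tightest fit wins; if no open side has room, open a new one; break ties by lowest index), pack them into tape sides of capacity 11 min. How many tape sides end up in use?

  1 → side 1 (new)  [load 1/11]
  1 → side 1  [load 2/11]
  4 → side 1  [load 6/11]
  3 → side 1  [load 9/11]
  4 → side 2 (new)  [load 4/11]
  1 → side 1  [load 10/11]
  8 → side 3 (new)  [load 8/11]
  4 → side 2  [load 8/11]
  4 → side 4 (new)  [load 4/11]
4 tape sides opened.

4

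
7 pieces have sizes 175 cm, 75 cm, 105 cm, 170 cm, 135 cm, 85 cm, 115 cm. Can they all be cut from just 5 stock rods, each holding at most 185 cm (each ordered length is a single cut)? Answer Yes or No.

No

Total = 860 cm; ⌈860/185⌉ = 5.
The bound of 5 does not rule out 5, but exhaustive search shows no assignment into 5 stock rods of capacity 185 cm exists — the minimum is 6.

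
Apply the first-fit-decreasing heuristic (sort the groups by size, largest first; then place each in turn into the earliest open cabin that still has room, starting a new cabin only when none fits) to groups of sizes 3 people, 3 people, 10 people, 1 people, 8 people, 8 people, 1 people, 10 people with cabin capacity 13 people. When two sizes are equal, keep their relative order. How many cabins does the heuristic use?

Sorted descending: 10, 10, 8, 8, 3, 3, 1, 1.
  10 → cabin 1 (new)  [load 10/13]
  10 → cabin 2 (new)  [load 10/13]
  8 → cabin 3 (new)  [load 8/13]
  8 → cabin 4 (new)  [load 8/13]
  3 → cabin 1  [load 13/13]
  3 → cabin 2  [load 13/13]
  1 → cabin 3  [load 9/13]
  1 → cabin 3  [load 10/13]
4 cabins opened.

4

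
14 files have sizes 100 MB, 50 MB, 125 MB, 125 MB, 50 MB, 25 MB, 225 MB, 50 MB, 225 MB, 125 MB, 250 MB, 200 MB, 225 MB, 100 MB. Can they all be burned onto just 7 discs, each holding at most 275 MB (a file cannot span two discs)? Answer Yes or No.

Total = 1875 MB; ⌈1875/275⌉ = 7.
The bound of 7 does not rule out 7, but exhaustive search shows no assignment into 7 discs of capacity 275 MB exists — the minimum is 8.

No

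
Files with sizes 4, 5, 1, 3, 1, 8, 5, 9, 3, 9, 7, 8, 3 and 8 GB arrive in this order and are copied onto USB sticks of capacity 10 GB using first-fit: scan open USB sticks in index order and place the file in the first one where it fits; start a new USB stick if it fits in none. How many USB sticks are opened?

  4 → USB stick 1 (new)  [load 4/10]
  5 → USB stick 1  [load 9/10]
  1 → USB stick 1  [load 10/10]
  3 → USB stick 2 (new)  [load 3/10]
  1 → USB stick 2  [load 4/10]
  8 → USB stick 3 (new)  [load 8/10]
  5 → USB stick 2  [load 9/10]
  9 → USB stick 4 (new)  [load 9/10]
  3 → USB stick 5 (new)  [load 3/10]
  9 → USB stick 6 (new)  [load 9/10]
  7 → USB stick 5  [load 10/10]
  8 → USB stick 7 (new)  [load 8/10]
  3 → USB stick 8 (new)  [load 3/10]
  8 → USB stick 9 (new)  [load 8/10]
9 USB sticks opened.

9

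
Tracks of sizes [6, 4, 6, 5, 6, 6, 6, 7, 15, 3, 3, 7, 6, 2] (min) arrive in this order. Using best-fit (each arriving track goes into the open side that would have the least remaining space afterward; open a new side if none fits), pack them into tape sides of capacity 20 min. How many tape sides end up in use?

  6 → side 1 (new)  [load 6/20]
  4 → side 1  [load 10/20]
  6 → side 1  [load 16/20]
  5 → side 2 (new)  [load 5/20]
  6 → side 2  [load 11/20]
  6 → side 2  [load 17/20]
  6 → side 3 (new)  [load 6/20]
  7 → side 3  [load 13/20]
  15 → side 4 (new)  [load 15/20]
  3 → side 2  [load 20/20]
  3 → side 1  [load 19/20]
  7 → side 3  [load 20/20]
  6 → side 5 (new)  [load 6/20]
  2 → side 4  [load 17/20]
5 tape sides opened.

5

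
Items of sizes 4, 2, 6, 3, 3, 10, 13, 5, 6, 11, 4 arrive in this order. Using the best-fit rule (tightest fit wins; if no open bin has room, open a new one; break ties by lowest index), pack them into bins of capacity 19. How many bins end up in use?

  4 → bin 1 (new)  [load 4/19]
  2 → bin 1  [load 6/19]
  6 → bin 1  [load 12/19]
  3 → bin 1  [load 15/19]
  3 → bin 1  [load 18/19]
  10 → bin 2 (new)  [load 10/19]
  13 → bin 3 (new)  [load 13/19]
  5 → bin 3  [load 18/19]
  6 → bin 2  [load 16/19]
  11 → bin 4 (new)  [load 11/19]
  4 → bin 4  [load 15/19]
4 bins opened.

4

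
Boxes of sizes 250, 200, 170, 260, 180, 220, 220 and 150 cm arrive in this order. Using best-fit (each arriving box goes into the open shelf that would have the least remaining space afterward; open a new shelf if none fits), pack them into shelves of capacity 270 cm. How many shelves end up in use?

8

  250 → shelf 1 (new)  [load 250/270]
  200 → shelf 2 (new)  [load 200/270]
  170 → shelf 3 (new)  [load 170/270]
  260 → shelf 4 (new)  [load 260/270]
  180 → shelf 5 (new)  [load 180/270]
  220 → shelf 6 (new)  [load 220/270]
  220 → shelf 7 (new)  [load 220/270]
  150 → shelf 8 (new)  [load 150/270]
8 shelves opened.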